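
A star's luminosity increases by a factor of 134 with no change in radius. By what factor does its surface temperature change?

factor ≈ 3.40

P ∝ T⁴ ⇒ T ∝ P^(1/4), so T scales by (134)^(1/4) = 3.40.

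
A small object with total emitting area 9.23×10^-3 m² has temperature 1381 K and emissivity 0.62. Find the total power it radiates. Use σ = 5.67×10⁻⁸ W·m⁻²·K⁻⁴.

Stefan–Boltzmann: P = εσAT⁴ = 0.62 × 5.67×10⁻⁸ × 9.23×10^-3 × (1381)⁴ = 0.62 × 5.67×10⁻⁸ × 9.23×10^-3 × 3.64×10^12.
P = 1180 W.

P ≈ 1180 W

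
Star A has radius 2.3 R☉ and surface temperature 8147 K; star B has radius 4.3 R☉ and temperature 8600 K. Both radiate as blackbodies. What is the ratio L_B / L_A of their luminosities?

L_B/L_A ≈ 4.34

L = 4πR²σT⁴ ∝ R²T⁴, so L_B/L_A = (4.3/2.3)² × (8600/8147)⁴ = 3.50 × 1.24 = 4.34.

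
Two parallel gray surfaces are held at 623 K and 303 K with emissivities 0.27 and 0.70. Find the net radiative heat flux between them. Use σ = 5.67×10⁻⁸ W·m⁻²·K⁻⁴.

For two large parallel gray plates, q = σ(T₁⁴ − T₂⁴) / (1/ε₁ + 1/ε₂ − 1).
1/ε₁ + 1/ε₂ − 1 = 1/0.27 + 1/0.70 − 1 = 4.132.
T₁⁴ − T₂⁴ = 1.51×10^11 − 8.43×10^9 = 1.42×10^11 K⁴.
q = 5.67×10⁻⁸ × 1.42×10^11 / 4.132 = 1950 W/m².

q ≈ 1950 W/m²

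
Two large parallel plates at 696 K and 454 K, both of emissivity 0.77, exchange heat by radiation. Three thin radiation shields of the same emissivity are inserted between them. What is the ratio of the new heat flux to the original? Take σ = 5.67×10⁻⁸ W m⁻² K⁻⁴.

With N identical shields there are N+1 = 4 gaps in series, each with the same radiative resistance, so the flux falls to 1/(N+1) of its unshielded value.

ratio ≈ 0.250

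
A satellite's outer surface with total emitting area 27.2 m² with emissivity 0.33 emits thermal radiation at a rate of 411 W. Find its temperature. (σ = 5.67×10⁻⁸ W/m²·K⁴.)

From P = εσAT⁴, T = (P / εσA)^(1/4) = (411 / (0.33 × 5.67×10⁻⁸ × 27.2))^(1/4).
T = (8.08×10^8)^(1/4) = 169 K.

T ≈ 169 K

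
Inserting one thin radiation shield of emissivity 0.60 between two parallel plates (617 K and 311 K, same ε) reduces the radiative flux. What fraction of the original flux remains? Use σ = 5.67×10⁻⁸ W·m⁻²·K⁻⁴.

ratio ≈ 0.500

With N identical shields there are N+1 = 2 gaps in series, each with the same radiative resistance, so the flux falls to 1/(N+1) of its unshielded value.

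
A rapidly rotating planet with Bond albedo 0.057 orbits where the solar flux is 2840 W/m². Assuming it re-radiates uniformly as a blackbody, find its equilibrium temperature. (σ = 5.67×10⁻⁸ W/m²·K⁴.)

Power absorbed = (1−a)S·πR²; power emitted = 4πR²σT⁴. Equating and cancelling πR²:
T = ((1−a)S / 4σ)^(1/4) = (2680 / (4 × 5.67×10⁻⁸))^(1/4) = (1.18×10^10)^(1/4).
T = 330 K.

T ≈ 330 K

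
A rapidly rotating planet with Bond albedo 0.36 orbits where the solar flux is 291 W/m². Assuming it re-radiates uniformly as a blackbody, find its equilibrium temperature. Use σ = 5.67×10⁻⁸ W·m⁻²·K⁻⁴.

T ≈ 169 K

Power absorbed = (1−a)S·πR²; power emitted = 4πR²σT⁴. Equating and cancelling πR²:
T = ((1−a)S / 4σ)^(1/4) = (186 / (4 × 5.67×10⁻⁸))^(1/4) = (8.21×10^8)^(1/4).
T = 169 K.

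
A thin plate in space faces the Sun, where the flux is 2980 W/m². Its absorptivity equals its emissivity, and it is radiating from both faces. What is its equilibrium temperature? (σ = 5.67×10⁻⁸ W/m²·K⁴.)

T ≈ 403 K

Absorbed flux αS = emitted flux 2εσT⁴ per unit area; with α = ε this gives T = (S/2σ)^(1/4).
T = (2980 / (2 × 5.67×10⁻⁸))^(1/4) = (2.63×10^10)^(1/4).
T = 403 K.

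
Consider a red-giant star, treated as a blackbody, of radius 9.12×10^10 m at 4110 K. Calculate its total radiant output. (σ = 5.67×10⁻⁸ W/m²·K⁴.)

P ≈ 1.69×10^30 W

A = 4πr² = 4π × (9.12×10^10)² = 1.05×10^23 m².
P = σAT⁴ = 5.67×10⁻⁸ × 1.05×10^23 × (4110)⁴ = 5.67×10⁻⁸ × 1.05×10^23 × 2.85×10^14.
P = 1.69×10^30 W.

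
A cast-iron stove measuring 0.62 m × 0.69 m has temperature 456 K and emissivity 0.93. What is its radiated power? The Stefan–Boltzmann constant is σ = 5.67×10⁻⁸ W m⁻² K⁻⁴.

A = 0.62 × 0.69 = 0.428 m².
Stefan–Boltzmann: P = εσAT⁴ = 0.93 × 5.67×10⁻⁸ × 0.428 × (456)⁴ = 0.93 × 5.67×10⁻⁸ × 0.428 × 4.32×10^10.
P = 975 W.

P ≈ 975 W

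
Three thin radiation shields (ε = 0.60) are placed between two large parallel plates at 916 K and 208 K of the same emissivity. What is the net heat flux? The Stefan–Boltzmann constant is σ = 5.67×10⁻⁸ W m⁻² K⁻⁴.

Each of the 4 gaps contributes resistance (2/ε − 1) = 2/0.60 − 1 = 2.333; total = 9.333.
q = σ(T₁⁴ − T₂⁴) / 9.333 = 5.67×10⁻⁸ × 7.02×10^11 / 9.333 = 4270 W/m².

q ≈ 4270 W/m²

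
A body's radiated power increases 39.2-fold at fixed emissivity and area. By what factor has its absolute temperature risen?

P ∝ T⁴ ⇒ T ∝ P^(1/4), so T scales by (39.2)^(1/4) = 2.50.

factor ≈ 2.50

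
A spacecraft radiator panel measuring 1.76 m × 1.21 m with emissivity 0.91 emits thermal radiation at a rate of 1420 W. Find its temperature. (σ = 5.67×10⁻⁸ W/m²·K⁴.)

A = 1.76 × 1.21 = 2.13 m².
From P = εσAT⁴, T = (P / εσA)^(1/4) = (1420 / (0.91 × 5.67×10⁻⁸ × 2.13))^(1/4).
T = (1.29×10^10)^(1/4) = 337 K.

T ≈ 337 K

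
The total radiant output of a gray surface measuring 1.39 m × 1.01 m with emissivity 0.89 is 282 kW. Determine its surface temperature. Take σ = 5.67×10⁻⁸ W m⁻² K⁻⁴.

A = 1.39 × 1.01 = 1.40 m².
From P = εσAT⁴, T = (P / εσA)^(1/4) = (2.82×10^5 / (0.89 × 5.67×10⁻⁸ × 1.40))^(1/4).
T = (3.98×10^12)^(1/4) = 1410 K.

T ≈ 1410 K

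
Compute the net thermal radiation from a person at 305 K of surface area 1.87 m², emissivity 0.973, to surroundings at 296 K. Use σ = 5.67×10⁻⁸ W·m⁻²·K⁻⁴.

Q = εσA(T⁴ − T_s⁴). T⁴ − T_s⁴ = (305)⁴ − (296)⁴ = 8.65×10^9 − 7.68×10^9 = 9.77×10^8 K⁴.
Q = 0.973 × 5.67×10⁻⁸ × 1.87 × 9.77×10^8 = 101 W.

Q ≈ 101 W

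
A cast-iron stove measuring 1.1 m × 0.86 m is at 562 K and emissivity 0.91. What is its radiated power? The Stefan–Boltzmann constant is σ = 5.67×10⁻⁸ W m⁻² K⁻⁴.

A = 1.1 × 0.86 = 0.946 m².
Stefan–Boltzmann: P = εσAT⁴ = 0.91 × 5.67×10⁻⁸ × 0.946 × (562)⁴ = 0.91 × 5.67×10⁻⁸ × 0.946 × 9.98×10^10.
P = 4870 W.

P ≈ 4870 W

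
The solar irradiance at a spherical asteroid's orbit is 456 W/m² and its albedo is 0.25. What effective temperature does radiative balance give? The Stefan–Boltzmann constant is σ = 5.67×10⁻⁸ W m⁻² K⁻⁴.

Power absorbed = (1−a)S·πR²; power emitted = 4πR²σT⁴. Equating and cancelling πR²:
T = ((1−a)S / 4σ)^(1/4) = (342 / (4 × 5.67×10⁻⁸))^(1/4) = (1.51×10^9)^(1/4).
T = 197 K.

T ≈ 197 K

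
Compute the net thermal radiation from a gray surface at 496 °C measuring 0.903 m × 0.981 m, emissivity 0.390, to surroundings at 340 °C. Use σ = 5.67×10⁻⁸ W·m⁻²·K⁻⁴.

Q ≈ 4080 W

A = 0.903 × 0.981 = 0.886 m².
Convert: 496 °C = 769 K; 340 °C = 613 K.
Q = εσA(T⁴ − T_s⁴). T⁴ − T_s⁴ = (769)⁴ − (613)⁴ = 3.50×10^11 − 1.41×10^11 = 2.09×10^11 K⁴.
Q = 0.390 × 5.67×10⁻⁸ × 0.886 × 2.09×10^11 = 4080 W.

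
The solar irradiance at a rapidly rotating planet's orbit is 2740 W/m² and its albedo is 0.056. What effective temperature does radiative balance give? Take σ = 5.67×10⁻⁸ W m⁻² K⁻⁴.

Power absorbed = (1−a)S·πR²; power emitted = 4πR²σT⁴. Equating and cancelling πR²:
T = ((1−a)S / 4σ)^(1/4) = (2590 / (4 × 5.67×10⁻⁸))^(1/4) = (1.14×10^10)^(1/4).
T = 327 K.

T ≈ 327 K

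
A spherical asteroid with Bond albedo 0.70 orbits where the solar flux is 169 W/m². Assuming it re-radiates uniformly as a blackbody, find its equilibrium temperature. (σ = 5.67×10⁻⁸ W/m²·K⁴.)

T ≈ 122 K

Power absorbed = (1−a)S·πR²; power emitted = 4πR²σT⁴. Equating and cancelling πR²:
T = ((1−a)S / 4σ)^(1/4) = (50.7 / (4 × 5.67×10⁻⁸))^(1/4) = (2.24×10^8)^(1/4).
T = 122 K.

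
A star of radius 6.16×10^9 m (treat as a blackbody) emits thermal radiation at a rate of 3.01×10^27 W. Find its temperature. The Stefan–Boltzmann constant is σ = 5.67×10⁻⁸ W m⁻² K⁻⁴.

T ≈ 3250 K

A = 4πr² = 4π × (6.16×10^9)² = 4.77×10^20 m².
From P = σAT⁴, T = (P / σA)^(1/4) = (3.01×10^27 / (5.67×10⁻⁸ × 4.77×10^20))^(1/4).
T = (1.11×10^14)^(1/4) = 3250 K.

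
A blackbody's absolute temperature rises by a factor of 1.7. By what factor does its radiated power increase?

P ∝ T⁴, so the power scales as (1.7)⁴ = 8.35.

factor ≈ 8.35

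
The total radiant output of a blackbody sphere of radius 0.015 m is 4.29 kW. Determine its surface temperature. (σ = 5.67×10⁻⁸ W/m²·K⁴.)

A = 4πr² = 4π × (0.015)² = 2.83×10^-3 m².
From P = σAT⁴, T = (P / σA)^(1/4) = (4290 / (5.67×10⁻⁸ × 2.83×10^-3))^(1/4).
T = (2.68×10^13)^(1/4) = 2270 K.

T ≈ 2270 K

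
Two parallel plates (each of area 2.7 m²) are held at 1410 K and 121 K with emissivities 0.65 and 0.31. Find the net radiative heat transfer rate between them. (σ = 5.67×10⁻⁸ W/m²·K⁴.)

Q ≈ 1.61×10^5 W

For two large parallel gray plates, q = σ(T₁⁴ − T₂⁴) / (1/ε₁ + 1/ε₂ − 1).
1/ε₁ + 1/ε₂ − 1 = 1/0.65 + 1/0.31 − 1 = 3.764.
T₁⁴ − T₂⁴ = 3.95×10^12 − 2.14×10^8 = 3.95×10^12 K⁴.
q = 5.67×10⁻⁸ × 3.95×10^12 / 3.764 = 59500 W/m².
Q = q·A = 59500 × 2.7 = 1.61×10^5 W.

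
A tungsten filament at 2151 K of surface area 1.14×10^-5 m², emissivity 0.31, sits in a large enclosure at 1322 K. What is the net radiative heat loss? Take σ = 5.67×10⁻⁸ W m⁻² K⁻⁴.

Q ≈ 3.68 W

Q = εσA(T⁴ − T_s⁴). T⁴ − T_s⁴ = (2151)⁴ − (1322)⁴ = 2.14×10^13 − 3.05×10^12 = 1.84×10^13 K⁴.
Q = 0.31 × 5.67×10⁻⁸ × 1.14×10^-5 × 1.84×10^13 = 3.68 W.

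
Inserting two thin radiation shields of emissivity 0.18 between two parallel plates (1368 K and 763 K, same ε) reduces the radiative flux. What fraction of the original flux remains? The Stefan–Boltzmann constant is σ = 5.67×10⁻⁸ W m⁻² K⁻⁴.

With N identical shields there are N+1 = 3 gaps in series, each with the same radiative resistance, so the flux falls to 1/(N+1) of its unshielded value.

ratio ≈ 0.333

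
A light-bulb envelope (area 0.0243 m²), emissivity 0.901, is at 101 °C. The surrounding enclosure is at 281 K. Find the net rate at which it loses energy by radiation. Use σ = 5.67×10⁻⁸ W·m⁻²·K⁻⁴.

Convert: 101 °C = 374 K.
Q = εσA(T⁴ − T_s⁴). T⁴ − T_s⁴ = (374)⁴ − (281)⁴ = 1.96×10^10 − 6.23×10^9 = 1.33×10^10 K⁴.
Q = 0.901 × 5.67×10⁻⁸ × 0.0243 × 1.33×10^10 = 16.5 W.

Q ≈ 16.5 W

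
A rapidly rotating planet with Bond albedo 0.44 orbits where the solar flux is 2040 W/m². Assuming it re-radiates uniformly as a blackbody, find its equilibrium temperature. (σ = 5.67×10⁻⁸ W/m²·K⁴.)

Power absorbed = (1−a)S·πR²; power emitted = 4πR²σT⁴. Equating and cancelling πR²:
T = ((1−a)S / 4σ)^(1/4) = (1140 / (4 × 5.67×10⁻⁸))^(1/4) = (5.04×10^9)^(1/4).
T = 266 K.

T ≈ 266 K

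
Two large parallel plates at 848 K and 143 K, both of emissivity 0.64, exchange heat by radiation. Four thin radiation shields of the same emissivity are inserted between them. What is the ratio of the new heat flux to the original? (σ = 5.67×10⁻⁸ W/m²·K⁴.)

With N identical shields there are N+1 = 5 gaps in series, each with the same radiative resistance, so the flux falls to 1/(N+1) of its unshielded value.

ratio ≈ 0.200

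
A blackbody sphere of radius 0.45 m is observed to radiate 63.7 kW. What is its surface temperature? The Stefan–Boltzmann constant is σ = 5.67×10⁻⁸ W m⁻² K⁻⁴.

A = 4πr² = 4π × (0.45)² = 2.54 m².
From P = σAT⁴, T = (P / σA)^(1/4) = (63700 / (5.67×10⁻⁸ × 2.54))^(1/4).
T = (4.41×10^11)^(1/4) = 815 K.

T ≈ 815 K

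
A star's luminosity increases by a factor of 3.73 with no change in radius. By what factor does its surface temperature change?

P ∝ T⁴ ⇒ T ∝ P^(1/4), so T scales by (3.73)^(1/4) = 1.39.

factor ≈ 1.39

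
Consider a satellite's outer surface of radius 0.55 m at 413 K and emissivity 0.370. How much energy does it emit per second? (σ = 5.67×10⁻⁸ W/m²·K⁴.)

A = 4πr² = 4π × (0.55)² = 3.80 m².
P = εσAT⁴ = 0.370 × 5.67×10⁻⁸ × 3.80 × (413)⁴ = 0.370 × 5.67×10⁻⁸ × 3.80 × 2.91×10^10.
P = 2320 W.

P ≈ 2320 W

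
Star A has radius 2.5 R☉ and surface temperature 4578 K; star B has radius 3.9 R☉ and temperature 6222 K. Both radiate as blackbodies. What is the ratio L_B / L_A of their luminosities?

L = 4πR²σT⁴ ∝ R²T⁴, so L_B/L_A = (3.9/2.5)² × (6222/4578)⁴ = 2.43 × 3.41 = 8.30.

L_B/L_A ≈ 8.30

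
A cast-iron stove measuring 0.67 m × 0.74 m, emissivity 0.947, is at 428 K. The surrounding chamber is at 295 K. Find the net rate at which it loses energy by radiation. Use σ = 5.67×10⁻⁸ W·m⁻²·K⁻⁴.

A = 0.67 × 0.74 = 0.496 m².
Q = εσA(T⁴ − T_s⁴). T⁴ − T_s⁴ = (428)⁴ − (295)⁴ = 3.36×10^10 − 7.57×10^9 = 2.60×10^10 K⁴.
Q = 0.947 × 5.67×10⁻⁸ × 0.496 × 2.60×10^10 = 692 W.

Q ≈ 692 W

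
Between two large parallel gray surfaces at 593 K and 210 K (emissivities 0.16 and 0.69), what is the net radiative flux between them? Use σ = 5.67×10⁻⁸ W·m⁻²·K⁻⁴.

q ≈ 1030 W/m²

For two large parallel gray plates, q = σ(T₁⁴ − T₂⁴) / (1/ε₁ + 1/ε₂ − 1).
1/ε₁ + 1/ε₂ − 1 = 1/0.16 + 1/0.69 − 1 = 6.699.
T₁⁴ − T₂⁴ = 1.24×10^11 − 1.94×10^9 = 1.22×10^11 K⁴.
q = 5.67×10⁻⁸ × 1.22×10^11 / 6.699 = 1030 W/m².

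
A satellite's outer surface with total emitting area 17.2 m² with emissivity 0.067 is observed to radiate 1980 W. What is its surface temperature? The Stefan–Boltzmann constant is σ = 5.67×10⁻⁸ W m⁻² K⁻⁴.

From P = εσAT⁴, T = (P / εσA)^(1/4) = (1980 / (0.067 × 5.67×10⁻⁸ × 17.2))^(1/4).
T = (3.03×10^10)^(1/4) = 417 K.

T ≈ 417 K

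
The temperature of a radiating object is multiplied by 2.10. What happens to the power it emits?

P ∝ T⁴, so the power scales as (2.10)⁴ = 19.4.

factor ≈ 19.4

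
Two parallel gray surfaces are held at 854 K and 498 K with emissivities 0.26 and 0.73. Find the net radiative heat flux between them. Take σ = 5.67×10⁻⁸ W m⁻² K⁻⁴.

For two large parallel gray plates, q = σ(T₁⁴ − T₂⁴) / (1/ε₁ + 1/ε₂ − 1).
1/ε₁ + 1/ε₂ − 1 = 1/0.26 + 1/0.73 − 1 = 4.216.
T₁⁴ − T₂⁴ = 5.32×10^11 − 6.15×10^10 = 4.70×10^11 K⁴.
q = 5.67×10⁻⁸ × 4.70×10^11 / 4.216 = 6330 W/m².

q ≈ 6330 W/m²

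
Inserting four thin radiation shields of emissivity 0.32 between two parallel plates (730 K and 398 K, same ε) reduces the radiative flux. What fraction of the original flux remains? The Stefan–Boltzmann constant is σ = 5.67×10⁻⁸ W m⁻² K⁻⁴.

With N identical shields there are N+1 = 5 gaps in series, each with the same radiative resistance, so the flux falls to 1/(N+1) of its unshielded value.

ratio ≈ 0.200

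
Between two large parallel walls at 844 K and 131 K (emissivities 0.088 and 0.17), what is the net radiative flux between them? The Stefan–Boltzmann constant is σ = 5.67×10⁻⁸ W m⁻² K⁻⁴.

For two large parallel gray plates, q = σ(T₁⁴ − T₂⁴) / (1/ε₁ + 1/ε₂ − 1).
1/ε₁ + 1/ε₂ − 1 = 1/0.088 + 1/0.17 − 1 = 16.25.
T₁⁴ − T₂⁴ = 5.07×10^11 − 2.94×10^8 = 5.07×10^11 K⁴.
q = 5.67×10⁻⁸ × 5.07×10^11 / 16.25 = 1770 W/m².

q ≈ 1770 W/m²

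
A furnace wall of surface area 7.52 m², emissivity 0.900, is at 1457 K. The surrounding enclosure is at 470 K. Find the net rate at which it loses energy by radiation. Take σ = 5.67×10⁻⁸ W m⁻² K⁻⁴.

Q ≈ 1.71×10^6 W

Q = εσA(T⁴ − T_s⁴). T⁴ − T_s⁴ = (1457)⁴ − (470)⁴ = 4.51×10^12 − 4.88×10^10 = 4.46×10^12 K⁴.
Q = 0.900 × 5.67×10⁻⁸ × 7.52 × 4.46×10^12 = 1.71×10^6 W.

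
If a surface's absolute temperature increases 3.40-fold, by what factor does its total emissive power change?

P ∝ T⁴, so the power scales as (3.40)⁴ = 134.

factor ≈ 134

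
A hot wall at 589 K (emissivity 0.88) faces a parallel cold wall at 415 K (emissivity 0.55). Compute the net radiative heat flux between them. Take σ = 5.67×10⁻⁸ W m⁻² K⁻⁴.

q ≈ 2630 W/m²

For two large parallel gray plates, q = σ(T₁⁴ − T₂⁴) / (1/ε₁ + 1/ε₂ − 1).
1/ε₁ + 1/ε₂ − 1 = 1/0.88 + 1/0.55 − 1 = 1.955.
T₁⁴ − T₂⁴ = 1.20×10^11 − 2.97×10^10 = 9.07×10^10 K⁴.
q = 5.67×10⁻⁸ × 9.07×10^10 / 1.955 = 2630 W/m².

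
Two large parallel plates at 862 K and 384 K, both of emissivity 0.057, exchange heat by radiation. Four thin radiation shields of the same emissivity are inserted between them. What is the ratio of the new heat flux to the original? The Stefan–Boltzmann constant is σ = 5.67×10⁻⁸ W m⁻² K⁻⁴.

With N identical shields there are N+1 = 5 gaps in series, each with the same radiative resistance, so the flux falls to 1/(N+1) of its unshielded value.

ratio ≈ 0.200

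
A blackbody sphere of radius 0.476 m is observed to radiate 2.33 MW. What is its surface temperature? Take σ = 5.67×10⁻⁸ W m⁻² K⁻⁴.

A = 4πr² = 4π × (0.476)² = 2.85 m².
From P = σAT⁴, T = (P / σA)^(1/4) = (2.33×10^6 / (5.67×10⁻⁸ × 2.85))^(1/4).
T = (1.44×10^13)^(1/4) = 1950 K.

T ≈ 1950 K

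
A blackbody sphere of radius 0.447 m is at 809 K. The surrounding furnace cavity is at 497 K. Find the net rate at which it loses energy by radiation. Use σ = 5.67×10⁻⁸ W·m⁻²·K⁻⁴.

Q ≈ 52300 W

A = 4πr² = 4π × (0.447)² = 2.51 m².
Q = σA(T⁴ − T_s⁴). T⁴ − T_s⁴ = (809)⁴ − (497)⁴ = 4.28×10^11 − 6.10×10^10 = 3.67×10^11 K⁴.
Q = 5.67×10⁻⁸ × 2.51 × 3.67×10^11 = 52300 W.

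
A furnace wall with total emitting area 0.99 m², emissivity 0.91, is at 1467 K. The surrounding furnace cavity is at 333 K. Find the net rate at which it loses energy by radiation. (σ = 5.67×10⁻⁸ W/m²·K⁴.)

Q = εσA(T⁴ − T_s⁴). T⁴ − T_s⁴ = (1467)⁴ − (333)⁴ = 4.63×10^12 − 1.23×10^10 = 4.62×10^12 K⁴.
Q = 0.91 × 5.67×10⁻⁸ × 0.990 × 4.62×10^12 = 2.36×10^5 W.

Q ≈ 2.36×10^5 W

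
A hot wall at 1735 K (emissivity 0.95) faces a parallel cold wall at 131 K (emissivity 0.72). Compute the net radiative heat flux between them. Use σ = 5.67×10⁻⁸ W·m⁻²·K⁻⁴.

For two large parallel gray plates, q = σ(T₁⁴ − T₂⁴) / (1/ε₁ + 1/ε₂ − 1).
1/ε₁ + 1/ε₂ − 1 = 1/0.95 + 1/0.72 − 1 = 1.442.
T₁⁴ − T₂⁴ = 9.06×10^12 − 2.94×10^8 = 9.06×10^12 K⁴.
q = 5.67×10⁻⁸ × 9.06×10^12 / 1.442 = 3.56×10^5 W/m².

q ≈ 3.56×10^5 W/m²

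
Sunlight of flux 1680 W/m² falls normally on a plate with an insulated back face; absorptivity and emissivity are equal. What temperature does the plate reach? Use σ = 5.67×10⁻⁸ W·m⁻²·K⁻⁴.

T ≈ 415 K

Absorbed flux αS = emitted flux εσT⁴ (one radiating face); with α = ε, T = (S/σ)^(1/4).
T = (1680 / 5.67×10⁻⁸)^(1/4) = (2.96×10^10)^(1/4).
T = 415 K.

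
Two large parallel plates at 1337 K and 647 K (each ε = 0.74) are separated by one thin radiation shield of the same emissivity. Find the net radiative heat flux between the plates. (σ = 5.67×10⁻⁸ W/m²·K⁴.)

Each of the 2 gaps contributes resistance (2/ε − 1) = 2/0.74 − 1 = 1.703; total = 3.405.
q = σ(T₁⁴ − T₂⁴) / 3.405 = 5.67×10⁻⁸ × 3.02×10^12 / 3.405 = 50300 W/m².

q ≈ 50300 W/m²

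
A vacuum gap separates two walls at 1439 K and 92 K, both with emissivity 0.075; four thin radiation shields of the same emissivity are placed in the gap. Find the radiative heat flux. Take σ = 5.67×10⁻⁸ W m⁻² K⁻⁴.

Each of the 5 gaps contributes resistance (2/ε − 1) = 2/0.075 − 1 = 25.67; total = 128.3.
q = σ(T₁⁴ − T₂⁴) / 128.3 = 5.67×10⁻⁸ × 4.29×10^12 / 128.3 = 1890 W/m².

q ≈ 1890 W/m²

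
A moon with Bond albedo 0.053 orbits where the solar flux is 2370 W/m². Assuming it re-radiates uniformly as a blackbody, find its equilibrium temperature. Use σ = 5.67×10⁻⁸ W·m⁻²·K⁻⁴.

Power absorbed = (1−a)S·πR²; power emitted = 4πR²σT⁴. Equating and cancelling πR²:
T = ((1−a)S / 4σ)^(1/4) = (2240 / (4 × 5.67×10⁻⁸))^(1/4) = (9.90×10^9)^(1/4).
T = 315 K.

T ≈ 315 K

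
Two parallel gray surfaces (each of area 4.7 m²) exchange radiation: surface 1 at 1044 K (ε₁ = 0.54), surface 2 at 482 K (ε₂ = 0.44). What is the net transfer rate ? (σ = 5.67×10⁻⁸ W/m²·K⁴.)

For two large parallel gray plates, q = σ(T₁⁴ − T₂⁴) / (1/ε₁ + 1/ε₂ − 1).
1/ε₁ + 1/ε₂ − 1 = 1/0.54 + 1/0.44 − 1 = 3.125.
T₁⁴ − T₂⁴ = 1.19×10^12 − 5.40×10^10 = 1.13×10^12 K⁴.
q = 5.67×10⁻⁸ × 1.13×10^12 / 3.125 = 20600 W/m².
Q = q·A = 20600 × 4.7 = 96700 W.

Q ≈ 96700 W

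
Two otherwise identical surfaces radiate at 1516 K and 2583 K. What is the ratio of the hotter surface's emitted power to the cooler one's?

P ∝ T⁴, so the ratio is (2583/1516)⁴ = (1.704)⁴ = 8.43.

ratio ≈ 8.43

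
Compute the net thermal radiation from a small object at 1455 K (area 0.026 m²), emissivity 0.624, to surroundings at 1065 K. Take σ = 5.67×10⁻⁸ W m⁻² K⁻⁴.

Q = εσA(T⁴ − T_s⁴). T⁴ − T_s⁴ = (1455)⁴ − (1065)⁴ = 4.48×10^12 − 1.29×10^12 = 3.20×10^12 K⁴.
Q = 0.624 × 5.67×10⁻⁸ × 0.0260 × 3.20×10^12 = 2940 W.

Q ≈ 2940 W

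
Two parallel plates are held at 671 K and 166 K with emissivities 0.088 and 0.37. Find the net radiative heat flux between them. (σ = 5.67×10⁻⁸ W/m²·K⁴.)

q ≈ 876 W/m²

For two large parallel gray plates, q = σ(T₁⁴ − T₂⁴) / (1/ε₁ + 1/ε₂ − 1).
1/ε₁ + 1/ε₂ − 1 = 1/0.088 + 1/0.37 − 1 = 13.07.
T₁⁴ − T₂⁴ = 2.03×10^11 − 7.59×10^8 = 2.02×10^11 K⁴.
q = 5.67×10⁻⁸ × 2.02×10^11 / 13.07 = 876 W/m².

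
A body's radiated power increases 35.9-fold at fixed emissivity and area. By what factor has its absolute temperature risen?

factor ≈ 2.45

P ∝ T⁴ ⇒ T ∝ P^(1/4), so T scales by (35.9)^(1/4) = 2.45.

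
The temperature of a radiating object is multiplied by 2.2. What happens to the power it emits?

P ∝ T⁴, so the power scales as (2.2)⁴ = 23.4.

factor ≈ 23.4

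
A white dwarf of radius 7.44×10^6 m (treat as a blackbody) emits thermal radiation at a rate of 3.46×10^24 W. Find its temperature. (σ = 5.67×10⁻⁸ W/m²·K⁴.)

A = 4πr² = 4π × (7.44×10^6)² = 6.96×10^14 m².
From P = σAT⁴, T = (P / σA)^(1/4) = (3.46×10^24 / (5.67×10⁻⁸ × 6.96×10^14))^(1/4).
T = (8.77×10^16)^(1/4) = 17200 K.

T ≈ 17200 K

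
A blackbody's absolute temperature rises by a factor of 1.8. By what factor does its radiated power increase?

P ∝ T⁴, so the power scales as (1.8)⁴ = 10.5.

factor ≈ 10.5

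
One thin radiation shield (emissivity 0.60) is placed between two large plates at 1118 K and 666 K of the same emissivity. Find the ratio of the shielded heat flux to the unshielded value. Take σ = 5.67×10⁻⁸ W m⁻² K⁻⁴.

With N identical shields there are N+1 = 2 gaps in series, each with the same radiative resistance, so the flux falls to 1/(N+1) of its unshielded value.

ratio ≈ 0.500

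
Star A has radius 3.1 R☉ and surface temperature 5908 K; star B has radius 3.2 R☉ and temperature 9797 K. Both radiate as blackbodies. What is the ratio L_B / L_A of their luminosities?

L_B/L_A ≈ 8.06

L = 4πR²σT⁴ ∝ R²T⁴, so L_B/L_A = (3.2/3.1)² × (9797/5908)⁴ = 1.07 × 7.56 = 8.06.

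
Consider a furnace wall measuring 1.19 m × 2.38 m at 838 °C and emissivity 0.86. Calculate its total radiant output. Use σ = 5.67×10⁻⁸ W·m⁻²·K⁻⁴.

P ≈ 2.10×10^5 W

A = 1.19 × 2.38 = 2.83 m².
838 °C = 1111 K.
Stefan–Boltzmann: P = εσAT⁴ = 0.86 × 5.67×10⁻⁸ × 2.83 × (1111)⁴ = 0.86 × 5.67×10⁻⁸ × 2.83 × 1.52×10^12.
P = 2.10×10^5 W.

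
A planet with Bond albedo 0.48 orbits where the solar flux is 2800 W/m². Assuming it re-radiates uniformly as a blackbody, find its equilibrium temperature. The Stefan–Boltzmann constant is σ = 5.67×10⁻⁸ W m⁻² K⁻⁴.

T ≈ 283 K

Power absorbed = (1−a)S·πR²; power emitted = 4πR²σT⁴. Equating and cancelling πR²:
T = ((1−a)S / 4σ)^(1/4) = (1460 / (4 × 5.67×10⁻⁸))^(1/4) = (6.42×10^9)^(1/4).
T = 283 K.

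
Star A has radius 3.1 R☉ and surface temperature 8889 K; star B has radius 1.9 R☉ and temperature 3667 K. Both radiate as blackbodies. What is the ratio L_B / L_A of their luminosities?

L_B/L_A ≈ 0.0109

L = 4πR²σT⁴ ∝ R²T⁴, so L_B/L_A = (1.9/3.1)² × (3667/8889)⁴ = 0.376 × 0.0290 = 0.0109.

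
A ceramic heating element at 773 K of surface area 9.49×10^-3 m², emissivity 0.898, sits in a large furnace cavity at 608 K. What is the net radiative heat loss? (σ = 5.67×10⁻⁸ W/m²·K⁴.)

Q = εσA(T⁴ − T_s⁴). T⁴ − T_s⁴ = (773)⁴ − (608)⁴ = 3.57×10^11 − 1.37×10^11 = 2.20×10^11 K⁴.
Q = 0.898 × 5.67×10⁻⁸ × 9.49×10^-3 × 2.20×10^11 = 106 W.

Q ≈ 106 W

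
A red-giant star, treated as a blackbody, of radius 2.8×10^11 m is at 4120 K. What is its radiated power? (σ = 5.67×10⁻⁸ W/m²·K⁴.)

P ≈ 1.61×10^31 W

A = 4πr² = 4π × (2.8×10^11)² = 9.85×10^23 m².
P = σAT⁴ = 5.67×10⁻⁸ × 9.85×10^23 × (4120)⁴ = 5.67×10⁻⁸ × 9.85×10^23 × 2.88×10^14.
P = 1.61×10^31 W.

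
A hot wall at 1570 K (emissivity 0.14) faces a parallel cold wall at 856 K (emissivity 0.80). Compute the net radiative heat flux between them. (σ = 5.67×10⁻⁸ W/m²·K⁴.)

q ≈ 42500 W/m²

For two large parallel gray plates, q = σ(T₁⁴ − T₂⁴) / (1/ε₁ + 1/ε₂ − 1).
1/ε₁ + 1/ε₂ − 1 = 1/0.14 + 1/0.80 − 1 = 7.393.
T₁⁴ − T₂⁴ = 6.08×10^12 − 5.37×10^11 = 5.54×10^12 K⁴.
q = 5.67×10⁻⁸ × 5.54×10^12 / 7.393 = 42500 W/m².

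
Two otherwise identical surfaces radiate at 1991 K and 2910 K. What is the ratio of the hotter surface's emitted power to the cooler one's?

P ∝ T⁴, so the ratio is (2910/1991)⁴ = (1.462)⁴ = 4.56.

ratio ≈ 4.56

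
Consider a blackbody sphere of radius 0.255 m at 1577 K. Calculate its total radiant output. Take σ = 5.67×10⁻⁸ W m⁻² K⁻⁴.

A = 4πr² = 4π × (0.255)² = 0.817 m².
P = σAT⁴ = 5.67×10⁻⁸ × 0.817 × (1577)⁴ = 5.67×10⁻⁸ × 0.817 × 6.18×10^12.
P = 2.87×10^5 W.

P ≈ 2.87×10^5 W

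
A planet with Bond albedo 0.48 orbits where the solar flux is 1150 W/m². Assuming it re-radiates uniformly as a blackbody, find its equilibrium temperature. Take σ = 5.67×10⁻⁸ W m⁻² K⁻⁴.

T ≈ 227 K

Power absorbed = (1−a)S·πR²; power emitted = 4πR²σT⁴. Equating and cancelling πR²:
T = ((1−a)S / 4σ)^(1/4) = (598 / (4 × 5.67×10⁻⁸))^(1/4) = (2.64×10^9)^(1/4).
T = 227 K.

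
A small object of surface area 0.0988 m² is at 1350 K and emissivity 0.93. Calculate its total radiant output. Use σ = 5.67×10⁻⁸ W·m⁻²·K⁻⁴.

P ≈ 17300 W

Stefan–Boltzmann: P = εσAT⁴ = 0.93 × 5.67×10⁻⁸ × 0.0988 × (1350)⁴ = 0.93 × 5.67×10⁻⁸ × 0.0988 × 3.32×10^12.
P = 17300 W.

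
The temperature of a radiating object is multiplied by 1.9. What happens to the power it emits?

factor ≈ 13.0

P ∝ T⁴, so the power scales as (1.9)⁴ = 13.0.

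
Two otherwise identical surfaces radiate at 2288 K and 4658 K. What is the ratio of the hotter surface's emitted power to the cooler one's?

ratio ≈ 17.2

P ∝ T⁴, so the ratio is (4658/2288)⁴ = (2.036)⁴ = 17.2.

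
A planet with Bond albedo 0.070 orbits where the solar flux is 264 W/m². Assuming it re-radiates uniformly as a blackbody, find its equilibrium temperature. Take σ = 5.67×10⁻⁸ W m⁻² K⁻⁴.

Power absorbed = (1−a)S·πR²; power emitted = 4πR²σT⁴. Equating and cancelling πR²:
T = ((1−a)S / 4σ)^(1/4) = (246 / (4 × 5.67×10⁻⁸))^(1/4) = (1.08×10^9)^(1/4).
T = 181 K.

T ≈ 181 K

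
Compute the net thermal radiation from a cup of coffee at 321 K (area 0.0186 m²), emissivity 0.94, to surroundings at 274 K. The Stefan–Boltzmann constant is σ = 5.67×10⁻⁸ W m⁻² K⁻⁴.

Q = εσA(T⁴ − T_s⁴). T⁴ − T_s⁴ = (321)⁴ − (274)⁴ = 1.06×10^10 − 5.64×10^9 = 4.98×10^9 K⁴.
Q = 0.94 × 5.67×10⁻⁸ × 0.0186 × 4.98×10^9 = 4.94 W.

Q ≈ 4.94 W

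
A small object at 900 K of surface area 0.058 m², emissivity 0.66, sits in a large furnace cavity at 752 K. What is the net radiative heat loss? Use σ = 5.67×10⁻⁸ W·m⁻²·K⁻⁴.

Q ≈ 730 W

Q = εσA(T⁴ − T_s⁴). T⁴ − T_s⁴ = (900)⁴ − (752)⁴ = 6.56×10^11 − 3.20×10^11 = 3.36×10^11 K⁴.
Q = 0.66 × 5.67×10⁻⁸ × 0.0580 × 3.36×10^11 = 730 W.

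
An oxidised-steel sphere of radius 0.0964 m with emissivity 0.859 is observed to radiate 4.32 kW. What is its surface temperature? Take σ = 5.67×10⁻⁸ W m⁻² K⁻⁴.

A = 4πr² = 4π × (0.0964)² = 0.117 m².
From P = εσAT⁴, T = (P / εσA)^(1/4) = (4320 / (0.859 × 5.67×10⁻⁸ × 0.117))^(1/4).
T = (7.60×10^11)^(1/4) = 934 K.

T ≈ 934 K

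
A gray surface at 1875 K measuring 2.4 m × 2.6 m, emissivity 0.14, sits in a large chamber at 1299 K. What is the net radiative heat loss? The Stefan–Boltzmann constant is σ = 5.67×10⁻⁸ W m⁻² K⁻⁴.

A = 2.4 × 2.6 = 6.24 m².
Q = εσA(T⁴ − T_s⁴). T⁴ − T_s⁴ = (1875)⁴ − (1299)⁴ = 1.24×10^13 − 2.85×10^12 = 9.51×10^12 K⁴.
Q = 0.14 × 5.67×10⁻⁸ × 6.24 × 9.51×10^12 = 4.71×10^5 W.

Q ≈ 4.71×10^5 W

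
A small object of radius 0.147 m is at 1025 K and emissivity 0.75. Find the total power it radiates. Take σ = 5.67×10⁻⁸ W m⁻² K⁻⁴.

P ≈ 12700 W

A = 4πr² = 4π × (0.147)² = 0.272 m².
Stefan–Boltzmann: P = εσAT⁴ = 0.75 × 5.67×10⁻⁸ × 0.272 × (1025)⁴ = 0.75 × 5.67×10⁻⁸ × 0.272 × 1.10×10^12.
P = 12700 W.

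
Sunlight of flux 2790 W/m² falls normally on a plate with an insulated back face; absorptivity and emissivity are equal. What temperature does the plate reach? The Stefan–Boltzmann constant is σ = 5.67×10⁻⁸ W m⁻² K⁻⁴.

Absorbed flux αS = emitted flux εσT⁴ (one radiating face); with α = ε, T = (S/σ)^(1/4).
T = (2790 / 5.67×10⁻⁸)^(1/4) = (4.92×10^10)^(1/4).
T = 471 K.

T ≈ 471 K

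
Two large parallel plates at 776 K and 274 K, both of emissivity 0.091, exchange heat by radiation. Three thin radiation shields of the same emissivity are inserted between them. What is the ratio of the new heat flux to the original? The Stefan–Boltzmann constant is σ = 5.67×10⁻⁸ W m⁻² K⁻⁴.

ratio ≈ 0.250

With N identical shields there are N+1 = 4 gaps in series, each with the same radiative resistance, so the flux falls to 1/(N+1) of its unshielded value.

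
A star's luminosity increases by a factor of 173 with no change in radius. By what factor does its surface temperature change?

P ∝ T⁴ ⇒ T ∝ P^(1/4), so T scales by (173)^(1/4) = 3.63.

factor ≈ 3.63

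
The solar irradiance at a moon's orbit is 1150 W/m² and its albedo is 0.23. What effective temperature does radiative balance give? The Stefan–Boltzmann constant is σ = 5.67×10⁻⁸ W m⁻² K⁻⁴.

T ≈ 250 K

Power absorbed = (1−a)S·πR²; power emitted = 4πR²σT⁴. Equating and cancelling πR²:
T = ((1−a)S / 4σ)^(1/4) = (886 / (4 × 5.67×10⁻⁸))^(1/4) = (3.90×10^9)^(1/4).
T = 250 K.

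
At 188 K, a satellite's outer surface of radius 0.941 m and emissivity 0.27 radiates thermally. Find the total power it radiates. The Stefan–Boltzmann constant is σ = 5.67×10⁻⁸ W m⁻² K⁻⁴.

P ≈ 213 W

A = 4πr² = 4π × (0.941)² = 11.1 m².
Stefan–Boltzmann: P = εσAT⁴ = 0.27 × 5.67×10⁻⁸ × 11.1 × (188)⁴ = 0.27 × 5.67×10⁻⁸ × 11.1 × 1.25×10^9.
P = 213 W.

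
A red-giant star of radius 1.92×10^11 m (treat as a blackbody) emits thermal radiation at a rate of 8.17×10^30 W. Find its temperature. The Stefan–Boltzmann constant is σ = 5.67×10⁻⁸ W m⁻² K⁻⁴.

T ≈ 4200 K

A = 4πr² = 4π × (1.92×10^11)² = 4.63×10^23 m².
From P = σAT⁴, T = (P / σA)^(1/4) = (8.17×10^30 / (5.67×10⁻⁸ × 4.63×10^23))^(1/4).
T = (3.11×10^14)^(1/4) = 4200 K.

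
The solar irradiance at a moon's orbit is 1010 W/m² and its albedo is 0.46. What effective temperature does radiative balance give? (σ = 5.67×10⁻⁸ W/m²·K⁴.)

T ≈ 221 K

Power absorbed = (1−a)S·πR²; power emitted = 4πR²σT⁴. Equating and cancelling πR²:
T = ((1−a)S / 4σ)^(1/4) = (545 / (4 × 5.67×10⁻⁸))^(1/4) = (2.40×10^9)^(1/4).
T = 221 K.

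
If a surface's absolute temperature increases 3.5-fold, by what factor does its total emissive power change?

factor ≈ 150

P ∝ T⁴, so the power scales as (3.5)⁴ = 150.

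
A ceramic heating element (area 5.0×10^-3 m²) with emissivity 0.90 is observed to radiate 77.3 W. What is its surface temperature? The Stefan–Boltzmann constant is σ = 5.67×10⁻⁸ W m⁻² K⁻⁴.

T ≈ 742 K

From P = εσAT⁴, T = (P / εσA)^(1/4) = (77.3 / (0.90 × 5.67×10⁻⁸ × 5.00×10^-3))^(1/4).
T = (3.03×10^11)^(1/4) = 742 K.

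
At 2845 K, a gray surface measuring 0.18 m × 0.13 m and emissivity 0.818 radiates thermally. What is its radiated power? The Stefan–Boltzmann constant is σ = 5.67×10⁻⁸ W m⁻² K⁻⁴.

P ≈ 71100 W

A = 0.18 × 0.13 = 0.0234 m².
P = εσAT⁴ = 0.818 × 5.67×10⁻⁸ × 0.0234 × (2845)⁴ = 0.818 × 5.67×10⁻⁸ × 0.0234 × 6.55×10^13.
P = 71100 W.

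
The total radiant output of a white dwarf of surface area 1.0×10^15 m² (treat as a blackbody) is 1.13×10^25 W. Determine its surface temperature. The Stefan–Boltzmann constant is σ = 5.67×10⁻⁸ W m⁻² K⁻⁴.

T ≈ 21100 K

From P = σAT⁴, T = (P / σA)^(1/4) = (1.13×10^25 / (5.67×10⁻⁸ × 1.00×10^15))^(1/4).
T = (1.99×10^17)^(1/4) = 21100 K.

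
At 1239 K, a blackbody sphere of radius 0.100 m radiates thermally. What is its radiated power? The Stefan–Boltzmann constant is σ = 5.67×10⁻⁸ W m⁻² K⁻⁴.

A = 4πr² = 4π × (0.100)² = 0.126 m².
P = σAT⁴ = 5.67×10⁻⁸ × 0.126 × (1239)⁴ = 5.67×10⁻⁸ × 0.126 × 2.36×10^12.
P = 16800 W.

P ≈ 16800 W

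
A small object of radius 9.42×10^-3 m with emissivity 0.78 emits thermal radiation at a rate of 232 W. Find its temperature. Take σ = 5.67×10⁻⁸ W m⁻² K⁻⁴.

A = 4πr² = 4π × (9.42×10^-3)² = 1.12×10^-3 m².
From P = εσAT⁴, T = (P / εσA)^(1/4) = (232 / (0.78 × 5.67×10⁻⁸ × 1.12×10^-3))^(1/4).
T = (4.70×10^12)^(1/4) = 1470 K.

T ≈ 1470 K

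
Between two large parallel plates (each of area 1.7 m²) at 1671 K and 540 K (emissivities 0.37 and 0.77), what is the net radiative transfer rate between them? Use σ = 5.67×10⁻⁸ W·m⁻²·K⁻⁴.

For two large parallel gray plates, q = σ(T₁⁴ − T₂⁴) / (1/ε₁ + 1/ε₂ − 1).
1/ε₁ + 1/ε₂ − 1 = 1/0.37 + 1/0.77 − 1 = 3.001.
T₁⁴ − T₂⁴ = 7.80×10^12 − 8.50×10^10 = 7.71×10^12 K⁴.
q = 5.67×10⁻⁸ × 7.71×10^12 / 3.001 = 1.46×10^5 W/m².
Q = q·A = 1.46×10^5 × 1.7 = 2.48×10^5 W.

Q ≈ 2.48×10^5 W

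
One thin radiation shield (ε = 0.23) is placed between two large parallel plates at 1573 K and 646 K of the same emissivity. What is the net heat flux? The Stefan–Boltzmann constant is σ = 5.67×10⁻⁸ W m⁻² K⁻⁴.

q ≈ 21900 W/m²

Each of the 2 gaps contributes resistance (2/ε − 1) = 2/0.23 − 1 = 7.696; total = 15.39.
q = σ(T₁⁴ − T₂⁴) / 15.39 = 5.67×10⁻⁸ × 5.95×10^12 / 15.39 = 21900 W/m².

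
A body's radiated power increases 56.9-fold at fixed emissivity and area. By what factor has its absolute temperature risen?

P ∝ T⁴ ⇒ T ∝ P^(1/4), so T scales by (56.9)^(1/4) = 2.75.

factor ≈ 2.75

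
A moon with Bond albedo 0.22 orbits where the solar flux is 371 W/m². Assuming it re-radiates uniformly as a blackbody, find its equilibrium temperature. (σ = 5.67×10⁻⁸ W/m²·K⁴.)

T ≈ 189 K

Power absorbed = (1−a)S·πR²; power emitted = 4πR²σT⁴. Equating and cancelling πR²:
T = ((1−a)S / 4σ)^(1/4) = (289 / (4 × 5.67×10⁻⁸))^(1/4) = (1.28×10^9)^(1/4).
T = 189 K.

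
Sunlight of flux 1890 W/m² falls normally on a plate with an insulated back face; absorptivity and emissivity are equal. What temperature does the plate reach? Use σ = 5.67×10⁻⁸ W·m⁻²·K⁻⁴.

Absorbed flux αS = emitted flux εσT⁴ (one radiating face); with α = ε, T = (S/σ)^(1/4).
T = (1890 / 5.67×10⁻⁸)^(1/4) = (3.33×10^10)^(1/4).
T = 427 K.

T ≈ 427 K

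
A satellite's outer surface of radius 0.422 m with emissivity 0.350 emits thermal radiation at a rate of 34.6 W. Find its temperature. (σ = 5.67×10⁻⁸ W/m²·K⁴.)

A = 4πr² = 4π × (0.422)² = 2.24 m².
From P = εσAT⁴, T = (P / εσA)^(1/4) = (34.6 / (0.350 × 5.67×10⁻⁸ × 2.24))^(1/4).
T = (7.79×10^8)^(1/4) = 167 K.

T ≈ 167 K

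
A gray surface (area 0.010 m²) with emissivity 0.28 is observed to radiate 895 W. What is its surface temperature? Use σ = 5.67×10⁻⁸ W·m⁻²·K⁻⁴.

T ≈ 1540 K

From P = εσAT⁴, T = (P / εσA)^(1/4) = (895 / (0.28 × 5.67×10⁻⁸ × 0.0100))^(1/4).
T = (5.64×10^12)^(1/4) = 1540 K.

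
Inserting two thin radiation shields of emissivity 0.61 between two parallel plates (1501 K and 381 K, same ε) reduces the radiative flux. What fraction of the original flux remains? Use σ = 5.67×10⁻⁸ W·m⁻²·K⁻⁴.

With N identical shields there are N+1 = 3 gaps in series, each with the same radiative resistance, so the flux falls to 1/(N+1) of its unshielded value.

ratio ≈ 0.333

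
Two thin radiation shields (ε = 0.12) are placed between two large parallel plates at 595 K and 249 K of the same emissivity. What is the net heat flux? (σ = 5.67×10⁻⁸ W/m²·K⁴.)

q ≈ 147 W/m²

Each of the 3 gaps contributes resistance (2/ε − 1) = 2/0.12 − 1 = 15.67; total = 47.00.
q = σ(T₁⁴ − T₂⁴) / 47.00 = 5.67×10⁻⁸ × 1.21×10^11 / 47.00 = 147 W/m².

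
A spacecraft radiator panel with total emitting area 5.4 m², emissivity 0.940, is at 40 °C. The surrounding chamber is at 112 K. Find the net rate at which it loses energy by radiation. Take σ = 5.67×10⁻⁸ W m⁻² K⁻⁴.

Q ≈ 2720 W

Convert: 40 °C = 313 K.
Q = εσA(T⁴ − T_s⁴). T⁴ − T_s⁴ = (313)⁴ − (112)⁴ = 9.60×10^9 − 1.57×10^8 = 9.44×10^9 K⁴.
Q = 0.940 × 5.67×10⁻⁸ × 5.40 × 9.44×10^9 = 2720 W.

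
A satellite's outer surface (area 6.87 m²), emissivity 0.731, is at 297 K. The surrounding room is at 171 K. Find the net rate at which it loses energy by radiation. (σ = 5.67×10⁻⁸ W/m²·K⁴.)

Q = εσA(T⁴ − T_s⁴). T⁴ − T_s⁴ = (297)⁴ − (171)⁴ = 7.78×10^9 − 8.55×10^8 = 6.93×10^9 K⁴.
Q = 0.731 × 5.67×10⁻⁸ × 6.87 × 6.93×10^9 = 1970 W.

Q ≈ 1970 W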